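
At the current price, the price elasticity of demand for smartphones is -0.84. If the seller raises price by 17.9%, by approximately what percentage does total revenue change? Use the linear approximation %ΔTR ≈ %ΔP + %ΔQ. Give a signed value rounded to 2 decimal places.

+2.86%

%ΔQ ≈ Ed × %ΔP = (-0.84) × (+17.9%) = -15.0360%
%ΔTR ≈ %ΔP + %ΔQ = (+17.9%) + (-15.0360%) = +2.8640%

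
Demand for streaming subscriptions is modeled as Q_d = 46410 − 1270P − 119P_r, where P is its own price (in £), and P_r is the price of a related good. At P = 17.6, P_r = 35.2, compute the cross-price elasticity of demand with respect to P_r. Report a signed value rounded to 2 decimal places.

-0.21

At the given values, Q_d = 46410 − 1270(17.6) − 119(35.2) = 19869.2.
∂Q_d/∂P_r = -119.
E = (-119) × (35.2/19869.2) = -0.2108…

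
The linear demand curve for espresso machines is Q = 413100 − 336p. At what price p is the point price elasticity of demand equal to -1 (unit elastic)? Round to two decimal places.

614.73

Ed = −336p/(413100 − 336p). Set this equal to -1:
336p = 1·(413100 − 336p) ⇒ 336p(1 + 1) = 1·413100
p = 1·413100 / (336·2) = 614.7321…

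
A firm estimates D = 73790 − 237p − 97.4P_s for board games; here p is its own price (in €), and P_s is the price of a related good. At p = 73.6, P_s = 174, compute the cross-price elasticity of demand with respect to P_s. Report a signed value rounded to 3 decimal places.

At the given values, D = 73790 − 237(73.6) − 97.4(174) = 39399.2.
∂D/∂P_s = -97.4.
E = (-97.4) × (174/39399.2) = -0.43015…

-0.430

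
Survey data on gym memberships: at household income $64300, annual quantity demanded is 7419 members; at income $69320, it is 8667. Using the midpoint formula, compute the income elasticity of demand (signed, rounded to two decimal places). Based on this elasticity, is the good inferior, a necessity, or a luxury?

%ΔQ = (8667 − 7419)/[( 7419 + 8667)/2] = 1248/8043 = 0.155165…
%ΔIncome = (69320 − 64300)/[( 64300 + 69320)/2] = 5020/66810 = 0.075138…
E_income = (1248/8043) / (5020/66810) = 2.0650…
E_income > 1 ⇒ normal good, luxury.

2.07; luxury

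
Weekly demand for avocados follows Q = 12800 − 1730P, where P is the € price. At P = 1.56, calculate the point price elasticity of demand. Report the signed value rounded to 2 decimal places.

-0.27

dQ/dP = −1730. At P = 1.56, Q = 12800 − 1730(1.56) = 10101.2.
Ed = (dQ/dP)·(P/Q) = −1730 × (1.56/10101.2) = -0.2671…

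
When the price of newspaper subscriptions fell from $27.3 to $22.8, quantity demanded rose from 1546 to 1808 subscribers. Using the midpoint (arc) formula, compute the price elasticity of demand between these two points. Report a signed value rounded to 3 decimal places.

%ΔQ = (1808 − 1546) / [(1546 + 1808)/2] = 262/1677 = 0.156231…
%ΔP = (22.8 − 27.3) / [(27.3 + 22.8)/2] = -4.5/25.05 = -0.179640…
Arc Ed = %ΔQ / %ΔP = (262/1677) / (-4.5/25.05) = -0.86968…

-0.870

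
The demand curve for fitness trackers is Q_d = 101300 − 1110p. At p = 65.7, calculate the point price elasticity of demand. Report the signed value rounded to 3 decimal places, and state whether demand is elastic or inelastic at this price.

-2.570; elastic

dQ_d/dp = −1110. At p = 65.7, Q_d = 101300 − 1110(65.7) = 28373.
Ed = (dQ_d/dp)·(p/Q_d) = −1110 × (65.7/28373) = -2.57029…
|Ed| = 2.570 > 1, so demand is elastic.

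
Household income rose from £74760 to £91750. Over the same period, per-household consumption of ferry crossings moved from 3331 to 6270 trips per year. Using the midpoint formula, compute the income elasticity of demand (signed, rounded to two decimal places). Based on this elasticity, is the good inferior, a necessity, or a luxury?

%ΔQ = (6270 − 3331)/[( 3331 + 6270)/2] = 2939/4800.5 = 0.612227…
%ΔIncome = (91750 − 74760)/[( 74760 + 91750)/2] = 16990/83255 = 0.204071…
E_income = (2939/4800.5) / (16990/83255) = 3.0000…
E_income > 1 ⇒ normal good, luxury.

3.00; luxury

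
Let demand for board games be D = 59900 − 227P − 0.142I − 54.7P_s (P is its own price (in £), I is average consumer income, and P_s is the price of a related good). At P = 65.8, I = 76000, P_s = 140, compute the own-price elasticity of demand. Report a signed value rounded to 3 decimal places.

At the given values, D = 59900 − 227(65.8) − 0.142(76000) − 54.7(140) = 26513.4.
∂D/∂P = −227.
E = (-227) × (65.8/26513.4) = -0.56336…

-0.563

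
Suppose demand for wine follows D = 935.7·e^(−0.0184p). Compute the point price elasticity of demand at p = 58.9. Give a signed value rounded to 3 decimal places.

-1.084

dD/dp = −0.0184·D = -5.82483. At p = 58.9, D = 316.567.
Ed = (dD/dp)·(p/D) = (-5.82483) × (58.9/316.567) = -1.08376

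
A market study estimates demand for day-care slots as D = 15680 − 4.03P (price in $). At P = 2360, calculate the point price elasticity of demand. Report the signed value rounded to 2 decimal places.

dD/dP = −4.03. At P = 2360, D = 15680 − 4.03(2360) = 6169.2.
Ed = (dD/dP)·(P/D) = −4.03 × (2360/6169.2) = -1.5416…

-1.54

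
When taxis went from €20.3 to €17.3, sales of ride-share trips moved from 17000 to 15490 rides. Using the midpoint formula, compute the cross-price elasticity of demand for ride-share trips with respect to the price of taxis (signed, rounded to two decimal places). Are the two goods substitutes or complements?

%ΔQ_{ride-share trips} = (15490 − 17000)/avg = -1510/16245 = -0.092951…
%ΔP_{taxis} = (17.3 − 20.3)/avg = -3/18.8 = -0.159574…
E_cross = (-1510/16245) / (-3/18.8) = 0.5824…
E_cross > 0 ⇒ the goods are substitutes.

0.58; substitutes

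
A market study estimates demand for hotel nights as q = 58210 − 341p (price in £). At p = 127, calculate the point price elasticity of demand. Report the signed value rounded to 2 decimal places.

dq/dp = −341. At p = 127, q = 58210 − 341(127) = 14903.
Ed = (dq/dp)·(p/q) = −341 × (127/14903) = -2.9059…

-2.91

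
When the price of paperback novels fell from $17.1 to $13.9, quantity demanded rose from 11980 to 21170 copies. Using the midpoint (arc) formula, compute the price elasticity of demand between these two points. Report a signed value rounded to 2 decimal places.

-2.69

%ΔQ = (21170 − 11980) / [(11980 + 21170)/2] = 9190/16575 = 0.554449…
%ΔP = (13.9 − 17.1) / [(17.1 + 13.9)/2] = -3.2/15.5 = -0.206451…
Arc Ed = %ΔQ / %ΔP = (9190/16575) / (-3.2/15.5) = -2.6856…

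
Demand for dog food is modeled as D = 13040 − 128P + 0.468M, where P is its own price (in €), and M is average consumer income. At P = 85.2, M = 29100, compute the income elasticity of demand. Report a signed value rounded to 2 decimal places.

At the given values, D = 13040 − 128(85.2) + 0.468(29100) = 15753.2.
∂D/∂M = 0.468.
E = (0.468) × (29100/15753.2) = 0.8645…

0.86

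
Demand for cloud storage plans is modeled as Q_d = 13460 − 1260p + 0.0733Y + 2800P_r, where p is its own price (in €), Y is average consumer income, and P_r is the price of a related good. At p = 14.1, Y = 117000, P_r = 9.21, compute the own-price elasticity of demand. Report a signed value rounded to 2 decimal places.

At the given values, Q_d = 13460 − 1260(14.1) + 0.0733(117000) + 2800(9.21) = 30058.1.
∂Q_d/∂p = −1260.
E = (-1260) × (14.1/30058.1) = -0.5910…

-0.59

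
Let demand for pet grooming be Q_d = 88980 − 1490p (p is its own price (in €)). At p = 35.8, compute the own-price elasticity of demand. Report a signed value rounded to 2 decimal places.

At the given values, Q_d = 88980 − 1490(35.8) = 35638.
∂Q_d/∂p = −1490.
E = (-1490) × (35.8/35638) = -1.4967…

-1.50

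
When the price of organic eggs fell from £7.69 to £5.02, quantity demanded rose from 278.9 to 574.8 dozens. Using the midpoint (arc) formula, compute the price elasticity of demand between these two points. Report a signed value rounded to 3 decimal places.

-1.650

%ΔQ = (574.8 − 278.9) / [(278.9 + 574.8)/2] = 295.9/426.85 = 0.693217…
%ΔP = (5.02 − 7.69) / [(7.69 + 5.02)/2] = -2.67/6.355 = -0.420141…
Arc Ed = %ΔQ / %ΔP = (295.9/426.85) / (-2.67/6.355) = -1.64996…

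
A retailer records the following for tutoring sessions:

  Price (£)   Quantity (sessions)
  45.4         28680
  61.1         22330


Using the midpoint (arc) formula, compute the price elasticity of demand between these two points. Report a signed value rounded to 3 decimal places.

-0.844

%ΔQ = (22330 − 28680) / [(28680 + 22330)/2] = -6350/25505 = -0.248970…
%ΔP = (61.1 − 45.4) / [(45.4 + 61.1)/2] = 15.7/53.25 = 0.294835…
Arc Ed = %ΔQ / %ΔP = (-6350/25505) / (15.7/53.25) = -0.84443…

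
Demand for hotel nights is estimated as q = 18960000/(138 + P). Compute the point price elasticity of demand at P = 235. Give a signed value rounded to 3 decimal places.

dq/dP = −18960000/(138 + P)² = -136.276. At P = 235, q = 50831.1.
Ed = (dq/dP)·(P/q) = (-136.276) × (235/50831.1) = -0.63002…

-0.630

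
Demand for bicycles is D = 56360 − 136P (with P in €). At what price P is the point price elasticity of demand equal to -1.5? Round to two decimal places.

Ed = −136P/(56360 − 136P). Set this equal to -1.5:
136P = 1.5·(56360 − 136P) ⇒ 136P(1 + 1.5) = 1.5·56360
P = 1.5·56360 / (136·2.5) = 248.6470…

248.65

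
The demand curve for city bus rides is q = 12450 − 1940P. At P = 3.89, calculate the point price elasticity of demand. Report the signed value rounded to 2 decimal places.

-1.54

dq/dP = −1940. At P = 3.89, q = 12450 − 1940(3.89) = 4903.4.
Ed = (dq/dP)·(P/q) = −1940 × (3.89/4903.4) = -1.5390…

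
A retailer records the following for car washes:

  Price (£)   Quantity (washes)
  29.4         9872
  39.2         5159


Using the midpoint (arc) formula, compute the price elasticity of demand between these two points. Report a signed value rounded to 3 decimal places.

-2.195

%ΔQ = (5159 − 9872) / [(9872 + 5159)/2] = -4713/7515.5 = -0.627103…
%ΔP = (39.2 − 29.4) / [(29.4 + 39.2)/2] = 9.8/34.3 = 0.285714…
Arc Ed = %ΔQ / %ΔP = (-4713/7515.5) / (9.8/34.3) = -2.19486…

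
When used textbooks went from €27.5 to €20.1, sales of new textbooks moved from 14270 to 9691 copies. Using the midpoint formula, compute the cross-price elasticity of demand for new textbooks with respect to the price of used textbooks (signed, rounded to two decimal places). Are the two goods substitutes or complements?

%ΔQ_{new textbooks} = (9691 − 14270)/avg = -4579/11980.5 = -0.382204…
%ΔP_{used textbooks} = (20.1 − 27.5)/avg = -7.4/23.8 = -0.310924…
E_cross = (-4579/11980.5) / (-7.4/23.8) = 1.2292…
E_cross > 0 ⇒ the goods are substitutes.

1.23; substitutes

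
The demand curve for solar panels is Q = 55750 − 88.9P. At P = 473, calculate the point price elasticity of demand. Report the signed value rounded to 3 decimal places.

dQ/dP = −88.9. At P = 473, Q = 55750 − 88.9(473) = 13700.3.
Ed = (dQ/dP)·(P/Q) = −88.9 × (473/13700.3) = -3.06925…

-3.069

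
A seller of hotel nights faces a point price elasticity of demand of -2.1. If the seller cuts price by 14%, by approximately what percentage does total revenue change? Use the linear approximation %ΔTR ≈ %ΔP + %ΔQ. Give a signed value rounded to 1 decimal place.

+15.4%

%ΔQ ≈ Ed × %ΔP = (-2.1) × (-14%) = +29.4000%
%ΔTR ≈ %ΔP + %ΔQ = (-14%) + (+29.4000%) = +15.4000%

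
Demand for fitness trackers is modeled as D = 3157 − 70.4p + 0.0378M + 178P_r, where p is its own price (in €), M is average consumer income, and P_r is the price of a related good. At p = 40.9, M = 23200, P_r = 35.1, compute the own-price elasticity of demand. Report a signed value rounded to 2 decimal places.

At the given values, D = 3157 − 70.4(40.9) + 0.0378(23200) + 178(35.1) = 7402.4.
∂D/∂p = −70.4.
E = (-70.4) × (40.9/7402.4) = -0.3889…

-0.39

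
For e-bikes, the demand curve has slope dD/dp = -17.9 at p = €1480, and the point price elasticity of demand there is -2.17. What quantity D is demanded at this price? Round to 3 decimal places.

12208.295

Ed = (dD/dp)·(p/D) ⇒ D = (dD/dp)·p/Ed = (-17.9)·1480/(-2.17) = 12208.29493…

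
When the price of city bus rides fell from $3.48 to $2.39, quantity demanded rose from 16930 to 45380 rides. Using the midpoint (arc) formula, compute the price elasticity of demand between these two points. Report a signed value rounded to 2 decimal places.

%ΔQ = (45380 − 16930) / [(16930 + 45380)/2] = 28450/31155 = 0.913176…
%ΔP = (2.39 − 3.48) / [(3.48 + 2.39)/2] = -1.09/2.935 = -0.371379…
Arc Ed = %ΔQ / %ΔP = (28450/31155) / (-1.09/2.935) = -2.4588…

-2.46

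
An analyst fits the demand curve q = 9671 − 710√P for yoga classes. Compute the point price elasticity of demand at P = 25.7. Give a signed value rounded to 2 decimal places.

dq/dP = −710/(2√P) = -70.0264. At P = 25.7, q = 6071.64.
Ed = (dq/dP)·(P/q) = (-70.0264) × (25.7/6071.64) = -0.2964…

-0.30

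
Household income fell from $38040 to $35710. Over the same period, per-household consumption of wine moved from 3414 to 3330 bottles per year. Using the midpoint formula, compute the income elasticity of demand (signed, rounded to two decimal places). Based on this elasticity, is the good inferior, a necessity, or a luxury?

0.39; necessity

%ΔQ = (3330 − 3414)/[( 3414 + 3330)/2] = -84/3372 = -0.024911…
%ΔIncome = (35710 − 38040)/[( 38040 + 35710)/2] = -2330/36875 = -0.063186…
E_income = (-84/3372) / (-2330/36875) = 0.3942…
0 < E_income < 1 ⇒ normal good, necessity.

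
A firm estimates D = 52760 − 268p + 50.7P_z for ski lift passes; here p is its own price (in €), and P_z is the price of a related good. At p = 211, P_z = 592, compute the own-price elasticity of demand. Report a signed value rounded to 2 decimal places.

At the given values, D = 52760 − 268(211) + 50.7(592) = 26226.4.
∂D/∂p = −268.
E = (-268) × (211/26226.4) = -2.1561…

-2.16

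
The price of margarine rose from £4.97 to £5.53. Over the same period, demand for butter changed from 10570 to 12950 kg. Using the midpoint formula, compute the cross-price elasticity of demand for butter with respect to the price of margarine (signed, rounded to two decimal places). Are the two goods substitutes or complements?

%ΔQ_{butter} = (12950 − 10570)/avg = 2380/11760 = 0.202380…
%ΔP_{margarine} = (5.53 − 4.97)/avg = 0.56/5.25 = 0.106666…
E_cross = (2380/11760) / (0.56/5.25) = 1.8973…
E_cross > 0 ⇒ the goods are substitutes.

1.90; substitutes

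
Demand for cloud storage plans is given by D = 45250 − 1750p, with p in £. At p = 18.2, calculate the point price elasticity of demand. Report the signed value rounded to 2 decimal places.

dD/dp = −1750. At p = 18.2, D = 45250 − 1750(18.2) = 13400.
Ed = (dD/dp)·(p/D) = −1750 × (18.2/13400) = -2.3768…

-2.38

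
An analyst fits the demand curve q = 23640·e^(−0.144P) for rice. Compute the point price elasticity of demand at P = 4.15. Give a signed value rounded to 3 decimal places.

-0.598

dq/dP = −0.144·q = -1872.73. At P = 4.15, q = 13005.1.
Ed = (dq/dP)·(P/q) = (-1872.73) × (4.15/13005.1) = -0.5976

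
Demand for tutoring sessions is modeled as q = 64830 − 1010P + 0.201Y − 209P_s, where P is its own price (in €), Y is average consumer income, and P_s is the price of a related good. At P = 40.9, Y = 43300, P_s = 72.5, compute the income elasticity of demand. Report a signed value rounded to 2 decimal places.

0.51

At the given values, q = 64830 − 1010(40.9) + 0.201(43300) − 209(72.5) = 17071.8.
∂q/∂Y = 0.201.
E = (0.201) × (43300/17071.8) = 0.5098…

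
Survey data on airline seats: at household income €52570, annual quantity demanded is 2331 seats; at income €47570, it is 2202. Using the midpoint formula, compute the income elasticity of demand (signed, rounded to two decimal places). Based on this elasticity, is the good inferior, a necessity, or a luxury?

0.57; necessity

%ΔQ = (2202 − 2331)/[( 2331 + 2202)/2] = -129/2266.5 = -0.056915…
%ΔIncome = (47570 − 52570)/[( 52570 + 47570)/2] = -5000/50070 = -0.099860…
E_income = (-129/2266.5) / (-5000/50070) = 0.5699…
0 < E_income < 1 ⇒ normal good, necessity.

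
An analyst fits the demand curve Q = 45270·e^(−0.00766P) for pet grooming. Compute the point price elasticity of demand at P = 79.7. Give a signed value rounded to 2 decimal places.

dQ/dP = −0.00766·Q = -188.322. At P = 79.7, Q = 24585.1.
Ed = (dQ/dP)·(P/Q) = (-188.322) × (79.7/24585.1) = -0.6105…

-0.61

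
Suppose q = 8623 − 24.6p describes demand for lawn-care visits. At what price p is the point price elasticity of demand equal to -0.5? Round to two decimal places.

116.84

Ed = −24.6p/(8623 − 24.6p). Set this equal to -0.5:
24.6p = 0.5·(8623 − 24.6p) ⇒ 24.6p(1 + 0.5) = 0.5·8623
p = 0.5·8623 / (24.6·1.5) = 116.8428…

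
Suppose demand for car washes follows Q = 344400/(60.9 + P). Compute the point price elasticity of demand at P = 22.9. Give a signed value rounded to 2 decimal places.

-0.27

dQ/dP = −344400/(60.9 + P)² = -49.0428. At P = 22.9, Q = 4109.79.
Ed = (dQ/dP)·(P/Q) = (-49.0428) × (22.9/4109.79) = -0.2732…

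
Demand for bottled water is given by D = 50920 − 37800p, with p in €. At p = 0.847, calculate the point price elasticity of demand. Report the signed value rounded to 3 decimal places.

dD/dp = −37800. At p = 0.847, D = 50920 − 37800(0.847) = 18903.4.
Ed = (dD/dp)·(p/D) = −37800 × (0.847/18903.4) = -1.69369…

-1.694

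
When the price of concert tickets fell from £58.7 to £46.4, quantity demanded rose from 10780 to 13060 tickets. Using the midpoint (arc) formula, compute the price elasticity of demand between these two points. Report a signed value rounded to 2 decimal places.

-0.82

%ΔQ = (13060 − 10780) / [(10780 + 13060)/2] = 2280/11920 = 0.191275…
%ΔP = (46.4 − 58.7) / [(58.7 + 46.4)/2] = -12.3/52.55 = -0.234062…
Arc Ed = %ΔQ / %ΔP = (2280/11920) / (-12.3/52.55) = -0.8171…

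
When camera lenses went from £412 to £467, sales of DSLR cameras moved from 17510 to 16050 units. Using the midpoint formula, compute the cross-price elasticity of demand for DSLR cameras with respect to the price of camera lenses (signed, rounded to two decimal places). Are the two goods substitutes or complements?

-0.70; complements

%ΔQ_{DSLR cameras} = (16050 − 17510)/avg = -1460/16780 = -0.087008…
%ΔP_{camera lenses} = (467 − 412)/avg = 55/439.5 = 0.125142…
E_cross = (-1460/16780) / (55/439.5) = -0.6952…
E_cross < 0 ⇒ the goods are complements.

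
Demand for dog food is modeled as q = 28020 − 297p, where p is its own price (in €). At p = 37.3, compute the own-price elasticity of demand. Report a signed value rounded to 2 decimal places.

-0.65

At the given values, q = 28020 − 297(37.3) = 16941.9.
∂q/∂p = −297.
E = (-297) × (37.3/16941.9) = -0.6538…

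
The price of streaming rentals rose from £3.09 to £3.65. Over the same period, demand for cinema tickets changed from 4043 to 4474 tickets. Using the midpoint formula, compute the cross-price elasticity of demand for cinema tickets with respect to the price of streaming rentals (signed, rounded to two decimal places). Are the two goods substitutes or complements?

%ΔQ_{cinema tickets} = (4474 − 4043)/avg = 431/4258.5 = 0.101209…
%ΔP_{streaming rentals} = (3.65 − 3.09)/avg = 0.56/3.37 = 0.166172…
E_cross = (431/4258.5) / (0.56/3.37) = 0.6090…
E_cross > 0 ⇒ the goods are substitutes.

0.61; substitutes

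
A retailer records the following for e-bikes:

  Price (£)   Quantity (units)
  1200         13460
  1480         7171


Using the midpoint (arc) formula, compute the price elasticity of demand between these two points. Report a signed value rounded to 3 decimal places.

-2.918

%ΔQ = (7171 − 13460) / [(13460 + 7171)/2] = -6289/10315.5 = -0.609665…
%ΔP = (1480 − 1200) / [(1200 + 1480)/2] = 280/1340 = 0.208955…
Arc Ed = %ΔQ / %ΔP = (-6289/10315.5) / (280/1340) = -2.91768…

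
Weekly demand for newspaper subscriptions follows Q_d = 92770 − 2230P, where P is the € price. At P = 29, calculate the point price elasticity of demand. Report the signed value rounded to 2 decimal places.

dQ_d/dP = −2230. At P = 29, Q_d = 92770 − 2230(29) = 28100.
Ed = (dQ_d/dP)·(P/Q_d) = −2230 × (29/28100) = -2.3014…

-2.30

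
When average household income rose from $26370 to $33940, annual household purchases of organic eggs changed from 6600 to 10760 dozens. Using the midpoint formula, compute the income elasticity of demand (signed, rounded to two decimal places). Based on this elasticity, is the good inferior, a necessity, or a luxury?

1.91; luxury

%ΔQ = (10760 − 6600)/[( 6600 + 10760)/2] = 4160/8680 = 0.479262…
%ΔIncome = (33940 − 26370)/[( 26370 + 33940)/2] = 7570/30155 = 0.251036…
E_income = (4160/8680) / (7570/30155) = 1.9091…
E_income > 1 ⇒ normal good, luxury.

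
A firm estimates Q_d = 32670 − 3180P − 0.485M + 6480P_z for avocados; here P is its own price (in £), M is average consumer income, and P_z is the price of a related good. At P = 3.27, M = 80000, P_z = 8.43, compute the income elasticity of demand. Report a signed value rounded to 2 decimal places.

At the given values, Q_d = 32670 − 3180(3.27) − 0.485(80000) + 6480(8.43) = 38097.8.
∂Q_d/∂M = -0.485.
E = (-0.485) × (80000/38097.8) = -1.0184…

-1.02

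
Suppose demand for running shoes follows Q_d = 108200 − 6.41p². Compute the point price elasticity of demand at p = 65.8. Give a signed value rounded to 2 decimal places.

dQ_d/dp = −2·6.41·p = -843.556. At p = 65.8, Q_d = 80447.0076.
Ed = (dQ_d/dp)·(p/Q_d) = (-843.556) × (65.8/80447.0076) = -0.6899…

-0.69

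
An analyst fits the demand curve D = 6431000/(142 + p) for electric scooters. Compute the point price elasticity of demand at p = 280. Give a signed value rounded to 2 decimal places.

-0.66

dD/dp = −6431000/(142 + p)² = -36.1122. At p = 280, D = 15239.3.
Ed = (dD/dp)·(p/D) = (-36.1122) × (280/15239.3) = -0.6635…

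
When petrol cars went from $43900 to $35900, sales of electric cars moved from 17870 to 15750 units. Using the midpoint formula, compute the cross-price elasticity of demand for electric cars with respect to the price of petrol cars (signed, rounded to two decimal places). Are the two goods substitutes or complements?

%ΔQ_{electric cars} = (15750 − 17870)/avg = -2120/16810 = -0.126115…
%ΔP_{petrol cars} = (35900 − 43900)/avg = -8000/39900 = -0.200501…
E_cross = (-2120/16810) / (-8000/39900) = 0.6290…
E_cross > 0 ⇒ the goods are substitutes.

0.63; substitutes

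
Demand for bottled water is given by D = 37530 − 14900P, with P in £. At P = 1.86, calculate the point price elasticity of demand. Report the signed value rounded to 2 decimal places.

-2.82

dD/dP = −14900. At P = 1.86, D = 37530 − 14900(1.86) = 9816.
Ed = (dD/dP)·(P/D) = −14900 × (1.86/9816) = -2.8233…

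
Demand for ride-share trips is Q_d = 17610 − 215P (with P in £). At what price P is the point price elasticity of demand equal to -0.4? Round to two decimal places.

23.40

Ed = −215P/(17610 − 215P). Set this equal to -0.4:
215P = 0.4·(17610 − 215P) ⇒ 215P(1 + 0.4) = 0.4·17610
P = 0.4·17610 / (215·1.4) = 23.4019…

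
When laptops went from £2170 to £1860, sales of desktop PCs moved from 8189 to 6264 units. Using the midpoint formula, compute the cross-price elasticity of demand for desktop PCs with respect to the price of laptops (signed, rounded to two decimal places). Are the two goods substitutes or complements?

%ΔQ_{desktop PCs} = (6264 − 8189)/avg = -1925/7226.5 = -0.266380…
%ΔP_{laptops} = (1860 − 2170)/avg = -310/2015 = -0.153846…
E_cross = (-1925/7226.5) / (-310/2015) = 1.7314…
E_cross > 0 ⇒ the goods are substitutes.

1.73; substitutes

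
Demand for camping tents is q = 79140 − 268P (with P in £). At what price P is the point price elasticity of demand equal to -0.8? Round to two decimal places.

Ed = −268P/(79140 − 268P). Set this equal to -0.8:
268P = 0.8·(79140 − 268P) ⇒ 268P(1 + 0.8) = 0.8·79140
P = 0.8·79140 / (268·1.8) = 131.2437…

131.24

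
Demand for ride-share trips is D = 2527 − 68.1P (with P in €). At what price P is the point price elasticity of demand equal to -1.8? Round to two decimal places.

23.85

Ed = −68.1P/(2527 − 68.1P). Set this equal to -1.8:
68.1P = 1.8·(2527 − 68.1P) ⇒ 68.1P(1 + 1.8) = 1.8·2527
P = 1.8·2527 / (68.1·2.8) = 23.8546…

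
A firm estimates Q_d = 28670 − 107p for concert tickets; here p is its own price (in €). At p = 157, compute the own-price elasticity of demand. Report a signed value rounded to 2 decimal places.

At the given values, Q_d = 28670 − 107(157) = 11871.
∂Q_d/∂p = −107.
E = (-107) × (157/11871) = -1.4151…

-1.42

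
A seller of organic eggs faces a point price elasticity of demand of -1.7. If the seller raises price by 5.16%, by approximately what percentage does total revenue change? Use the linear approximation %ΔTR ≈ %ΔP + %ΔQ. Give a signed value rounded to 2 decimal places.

%ΔQ ≈ Ed × %ΔP = (-1.7) × (+5.16%) = -8.7720%
%ΔTR ≈ %ΔP + %ΔQ = (+5.16%) + (-8.7720%) = -3.6120%

-3.61%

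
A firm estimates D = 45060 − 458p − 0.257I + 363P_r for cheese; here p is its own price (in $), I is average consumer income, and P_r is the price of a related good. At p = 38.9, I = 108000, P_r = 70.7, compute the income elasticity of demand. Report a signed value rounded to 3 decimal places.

At the given values, D = 45060 − 458(38.9) − 0.257(108000) + 363(70.7) = 25151.9.
∂D/∂I = -0.257.
E = (-0.257) × (108000/25151.9) = -1.10353…

-1.104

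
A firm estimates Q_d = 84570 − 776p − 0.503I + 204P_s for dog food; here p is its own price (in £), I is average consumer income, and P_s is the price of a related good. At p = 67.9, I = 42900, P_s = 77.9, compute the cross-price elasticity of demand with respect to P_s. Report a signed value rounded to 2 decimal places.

0.61

At the given values, Q_d = 84570 − 776(67.9) − 0.503(42900) + 204(77.9) = 26192.5.
∂Q_d/∂P_s = 204.
E = (204) × (77.9/26192.5) = 0.6067…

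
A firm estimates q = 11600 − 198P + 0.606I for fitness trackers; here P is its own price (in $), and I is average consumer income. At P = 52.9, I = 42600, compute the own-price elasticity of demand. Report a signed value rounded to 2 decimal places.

At the given values, q = 11600 − 198(52.9) + 0.606(42600) = 26941.4.
∂q/∂P = −198.
E = (-198) × (52.9/26941.4) = -0.3887…

-0.39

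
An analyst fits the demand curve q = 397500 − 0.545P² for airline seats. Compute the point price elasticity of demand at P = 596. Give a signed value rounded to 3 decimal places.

dq/dP = −2·0.545·P = -649.64. At P = 596, q = 203907.28.
Ed = (dq/dP)·(P/q) = (-649.64) × (596/203907.28) = -1.89883…

-1.899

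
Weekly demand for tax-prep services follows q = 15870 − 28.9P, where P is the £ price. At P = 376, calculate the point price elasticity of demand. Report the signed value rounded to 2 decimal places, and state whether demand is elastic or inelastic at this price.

dq/dP = −28.9. At P = 376, q = 15870 − 28.9(376) = 5003.6.
Ed = (dq/dP)·(P/q) = −28.9 × (376/5003.6) = -2.1717…
|Ed| = 2.17 > 1, so demand is elastic.

-2.17; elastic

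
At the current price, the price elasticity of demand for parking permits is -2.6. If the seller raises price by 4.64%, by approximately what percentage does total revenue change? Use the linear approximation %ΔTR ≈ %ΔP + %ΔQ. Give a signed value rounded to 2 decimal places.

-7.42%

%ΔQ ≈ Ed × %ΔP = (-2.6) × (+4.64%) = -12.0640%
%ΔTR ≈ %ΔP + %ΔQ = (+4.64%) + (-12.0640%) = -7.4240%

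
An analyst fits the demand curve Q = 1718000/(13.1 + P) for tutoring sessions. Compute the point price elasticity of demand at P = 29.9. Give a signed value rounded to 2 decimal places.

dQ/dP = −1718000/(13.1 + P)² = -929.151. At P = 29.9, Q = 39953.5.
Ed = (dQ/dP)·(P/Q) = (-929.151) × (29.9/39953.5) = -0.6953…

-0.70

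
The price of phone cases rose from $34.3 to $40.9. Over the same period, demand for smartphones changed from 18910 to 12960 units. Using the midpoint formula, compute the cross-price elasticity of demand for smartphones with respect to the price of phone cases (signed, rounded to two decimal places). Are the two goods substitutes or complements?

%ΔQ_{smartphones} = (12960 − 18910)/avg = -5950/15935 = -0.373391…
%ΔP_{phone cases} = (40.9 − 34.3)/avg = 6.6/37.6 = 0.175531…
E_cross = (-5950/15935) / (6.6/37.6) = -2.1272…
E_cross < 0 ⇒ the goods are complements.

-2.13; complements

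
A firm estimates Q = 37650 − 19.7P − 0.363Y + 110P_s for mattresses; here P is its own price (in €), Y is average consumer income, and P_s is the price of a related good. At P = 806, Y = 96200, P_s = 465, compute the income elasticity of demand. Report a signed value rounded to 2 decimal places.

-0.92

At the given values, Q = 37650 − 19.7(806) − 0.363(96200) + 110(465) = 38001.2.
∂Q/∂Y = -0.363.
E = (-0.363) × (96200/38001.2) = -0.9189…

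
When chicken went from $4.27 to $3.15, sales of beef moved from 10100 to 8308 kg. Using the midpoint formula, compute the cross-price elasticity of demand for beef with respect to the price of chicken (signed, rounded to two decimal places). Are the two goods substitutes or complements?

0.64; substitutes

%ΔQ_{beef} = (8308 − 10100)/avg = -1792/9204 = -0.194697…
%ΔP_{chicken} = (3.15 − 4.27)/avg = -1.12/3.71 = -0.301886…
E_cross = (-1792/9204) / (-1.12/3.71) = 0.6449…
E_cross > 0 ⇒ the goods are substitutes.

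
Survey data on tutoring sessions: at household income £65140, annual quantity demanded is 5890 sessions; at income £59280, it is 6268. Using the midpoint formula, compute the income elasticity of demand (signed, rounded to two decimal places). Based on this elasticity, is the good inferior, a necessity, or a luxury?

%ΔQ = (6268 − 5890)/[( 5890 + 6268)/2] = 378/6079 = 0.062181…
%ΔIncome = (59280 − 65140)/[( 65140 + 59280)/2] = -5860/62210 = -0.094197…
E_income = (378/6079) / (-5860/62210) = -0.6601…
E_income < 0 ⇒ inferior good.

-0.66; inferior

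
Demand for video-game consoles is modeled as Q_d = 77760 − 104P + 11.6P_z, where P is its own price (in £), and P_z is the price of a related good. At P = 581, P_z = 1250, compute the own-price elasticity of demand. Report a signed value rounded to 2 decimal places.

-1.90

At the given values, Q_d = 77760 − 104(581) + 11.6(1250) = 31836.
∂Q_d/∂P = −104.
E = (-104) × (581/31836) = -1.8979…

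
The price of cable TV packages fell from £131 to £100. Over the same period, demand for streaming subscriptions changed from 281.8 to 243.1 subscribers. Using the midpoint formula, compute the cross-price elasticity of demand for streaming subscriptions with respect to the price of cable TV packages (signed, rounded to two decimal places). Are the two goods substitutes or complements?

%ΔQ_{streaming subscriptions} = (243.1 − 281.8)/avg = -38.7/262.45 = -0.147456…
%ΔP_{cable TV packages} = (100 − 131)/avg = -31/115.5 = -0.268398…
E_cross = (-38.7/262.45) / (-31/115.5) = 0.5493…
E_cross > 0 ⇒ the goods are substitutes.

0.55; substitutes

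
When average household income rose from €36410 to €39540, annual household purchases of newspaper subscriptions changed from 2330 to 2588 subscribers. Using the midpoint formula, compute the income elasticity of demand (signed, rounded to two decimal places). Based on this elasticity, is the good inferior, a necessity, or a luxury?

%ΔQ = (2588 − 2330)/[( 2330 + 2588)/2] = 258/2459 = 0.104920…
%ΔIncome = (39540 − 36410)/[( 36410 + 39540)/2] = 3130/37975 = 0.082422…
E_income = (258/2459) / (3130/37975) = 1.2729…
E_income > 1 ⇒ normal good, luxury.

1.27; luxury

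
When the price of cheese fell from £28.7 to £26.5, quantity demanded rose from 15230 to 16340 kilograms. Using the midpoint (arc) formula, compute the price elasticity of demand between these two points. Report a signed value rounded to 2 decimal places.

-0.88

%ΔQ = (16340 − 15230) / [(15230 + 16340)/2] = 1110/15785 = 0.070319…
%ΔP = (26.5 − 28.7) / [(28.7 + 26.5)/2] = -2.2/27.6 = -0.079710…
Arc Ed = %ΔQ / %ΔP = (1110/15785) / (-2.2/27.6) = -0.8821…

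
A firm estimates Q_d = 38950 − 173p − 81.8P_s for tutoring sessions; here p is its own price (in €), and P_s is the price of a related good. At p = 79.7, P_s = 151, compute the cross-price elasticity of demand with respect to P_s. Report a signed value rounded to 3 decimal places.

At the given values, Q_d = 38950 − 173(79.7) − 81.8(151) = 12810.1.
∂Q_d/∂P_s = -81.8.
E = (-81.8) × (151/12810.1) = -0.96422…

-0.964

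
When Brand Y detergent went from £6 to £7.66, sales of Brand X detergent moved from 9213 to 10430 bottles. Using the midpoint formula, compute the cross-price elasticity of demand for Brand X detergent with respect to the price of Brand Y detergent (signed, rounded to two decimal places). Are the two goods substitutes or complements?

%ΔQ_{Brand X detergent} = (10430 − 9213)/avg = 1217/9821.5 = 0.123911…
%ΔP_{Brand Y detergent} = (7.66 − 6)/avg = 1.66/6.83 = 0.243045…
E_cross = (1217/9821.5) / (1.66/6.83) = 0.5098…
E_cross > 0 ⇒ the goods are substitutes.

0.51; substitutes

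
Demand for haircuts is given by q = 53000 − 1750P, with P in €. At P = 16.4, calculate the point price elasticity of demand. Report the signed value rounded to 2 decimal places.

-1.18

dq/dP = −1750. At P = 16.4, q = 53000 − 1750(16.4) = 24300.
Ed = (dq/dP)·(P/q) = −1750 × (16.4/24300) = -1.1810…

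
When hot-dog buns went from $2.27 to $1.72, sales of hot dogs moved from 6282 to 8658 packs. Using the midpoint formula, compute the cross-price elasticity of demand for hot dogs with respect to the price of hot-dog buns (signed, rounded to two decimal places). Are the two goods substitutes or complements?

%ΔQ_{hot dogs} = (8658 − 6282)/avg = 2376/7470 = 0.318072…
%ΔP_{hot-dog buns} = (1.72 − 2.27)/avg = -0.55/1.995 = -0.275689…
E_cross = (2376/7470) / (-0.55/1.995) = -1.1537…
E_cross < 0 ⇒ the goods are complements.

-1.15; complements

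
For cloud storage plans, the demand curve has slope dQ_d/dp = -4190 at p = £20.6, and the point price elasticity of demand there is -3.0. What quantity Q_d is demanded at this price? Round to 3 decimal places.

28771.333

Ed = (dQ_d/dp)·(p/Q_d) ⇒ Q_d = (dQ_d/dp)·p/Ed = (-4190)·20.6/(-3.0) = 28771.33333…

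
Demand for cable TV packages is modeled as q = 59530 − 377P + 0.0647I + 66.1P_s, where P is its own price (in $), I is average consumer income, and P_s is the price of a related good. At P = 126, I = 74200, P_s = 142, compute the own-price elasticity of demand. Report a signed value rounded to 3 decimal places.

-1.812

At the given values, q = 59530 − 377(126) + 0.0647(74200) + 66.1(142) = 26214.94.
∂q/∂P = −377.
E = (-377) × (126/26214.94) = -1.81202…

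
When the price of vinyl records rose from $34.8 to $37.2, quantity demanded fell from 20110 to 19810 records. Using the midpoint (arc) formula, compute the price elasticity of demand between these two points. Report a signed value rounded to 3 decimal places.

-0.225

%ΔQ = (19810 − 20110) / [(20110 + 19810)/2] = -300/19960 = -0.015030…
%ΔP = (37.2 − 34.8) / [(34.8 + 37.2)/2] = 2.4/36 = 0.066666…
Arc Ed = %ΔQ / %ΔP = (-300/19960) / (2.4/36) = -0.22545…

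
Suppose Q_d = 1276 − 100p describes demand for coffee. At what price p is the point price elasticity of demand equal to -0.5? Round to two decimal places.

4.25

Ed = −100p/(1276 − 100p). Set this equal to -0.5:
100p = 0.5·(1276 − 100p) ⇒ 100p(1 + 0.5) = 0.5·1276
p = 0.5·1276 / (100·1.5) = 4.2533…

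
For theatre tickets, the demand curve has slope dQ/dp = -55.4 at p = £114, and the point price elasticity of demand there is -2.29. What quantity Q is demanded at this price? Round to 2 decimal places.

Ed = (dQ/dp)·(p/Q) ⇒ Q = (dQ/dp)·p/Ed = (-55.4)·114/(-2.29) = 2757.9039…

2757.90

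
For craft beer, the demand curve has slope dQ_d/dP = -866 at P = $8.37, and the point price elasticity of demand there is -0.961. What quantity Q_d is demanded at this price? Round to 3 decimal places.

Ed = (dQ_d/dP)·(P/Q_d) ⇒ Q_d = (dQ_d/dP)·P/Ed = (-866)·8.37/(-0.961) = 7542.58064…

7542.581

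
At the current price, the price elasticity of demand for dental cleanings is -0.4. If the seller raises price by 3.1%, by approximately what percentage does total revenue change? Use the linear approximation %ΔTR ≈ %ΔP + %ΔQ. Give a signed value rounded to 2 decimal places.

+1.86%

%ΔQ ≈ Ed × %ΔP = (-0.4) × (+3.1%) = -1.2400%
%ΔTR ≈ %ΔP + %ΔQ = (+3.1%) + (-1.2400%) = +1.8600%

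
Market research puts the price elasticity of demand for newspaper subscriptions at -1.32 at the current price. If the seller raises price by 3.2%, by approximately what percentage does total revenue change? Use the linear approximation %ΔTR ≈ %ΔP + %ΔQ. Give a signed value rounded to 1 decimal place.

%ΔQ ≈ Ed × %ΔP = (-1.32) × (+3.2%) = -4.2240%
%ΔTR ≈ %ΔP + %ΔQ = (+3.2%) + (-4.2240%) = -1.0240%

-1.0%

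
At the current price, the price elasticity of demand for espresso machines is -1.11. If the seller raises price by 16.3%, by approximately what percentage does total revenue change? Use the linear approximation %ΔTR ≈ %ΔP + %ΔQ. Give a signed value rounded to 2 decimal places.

-1.79%

%ΔQ ≈ Ed × %ΔP = (-1.11) × (+16.3%) = -18.0930%
%ΔTR ≈ %ΔP + %ΔQ = (+16.3%) + (-18.0930%) = -1.7930%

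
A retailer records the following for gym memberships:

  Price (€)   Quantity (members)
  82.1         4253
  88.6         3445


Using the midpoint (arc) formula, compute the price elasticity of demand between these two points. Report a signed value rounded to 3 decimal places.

%ΔQ = (3445 − 4253) / [(4253 + 3445)/2] = -808/3849 = -0.209924…
%ΔP = (88.6 − 82.1) / [(82.1 + 88.6)/2] = 6.5/85.35 = 0.076157…
Arc Ed = %ΔQ / %ΔP = (-808/3849) / (6.5/85.35) = -2.75647…

-2.756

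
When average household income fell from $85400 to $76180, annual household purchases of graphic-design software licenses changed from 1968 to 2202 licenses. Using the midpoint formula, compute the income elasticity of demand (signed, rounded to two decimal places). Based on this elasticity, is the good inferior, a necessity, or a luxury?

%ΔQ = (2202 − 1968)/[( 1968 + 2202)/2] = 234/2085 = 0.112230…
%ΔIncome = (76180 − 85400)/[( 85400 + 76180)/2] = -9220/80790 = -0.114123…
E_income = (234/2085) / (-9220/80790) = -0.9834…
E_income < 0 ⇒ inferior good.

-0.98; inferior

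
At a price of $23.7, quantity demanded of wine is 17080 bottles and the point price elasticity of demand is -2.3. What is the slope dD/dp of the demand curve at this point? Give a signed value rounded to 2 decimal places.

-1657.55

Ed = (dD/dp)·(p/D) ⇒ dD/dp = Ed·D/p = (-2.3)·17080/23.7 = -1657.5527…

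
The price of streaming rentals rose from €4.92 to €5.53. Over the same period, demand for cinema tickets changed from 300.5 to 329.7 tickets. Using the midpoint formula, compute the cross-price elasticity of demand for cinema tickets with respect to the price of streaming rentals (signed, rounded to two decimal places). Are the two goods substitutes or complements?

%ΔQ_{cinema tickets} = (329.7 − 300.5)/avg = 29.2/315.1 = 0.092668…
%ΔP_{streaming rentals} = (5.53 − 4.92)/avg = 0.61/5.225 = 0.116746…
E_cross = (29.2/315.1) / (0.61/5.225) = 0.7937…
E_cross > 0 ⇒ the goods are substitutes.

0.79; substitutes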